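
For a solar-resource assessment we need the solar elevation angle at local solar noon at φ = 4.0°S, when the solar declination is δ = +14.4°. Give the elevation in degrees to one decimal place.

At local noon the hour angle is zero, so the zenith angle equals |φ − δ| = |-4.0° − (+14.400°)| = 18.400°.
Elevation = 90° − 18.400° = 71.6°.

71.6°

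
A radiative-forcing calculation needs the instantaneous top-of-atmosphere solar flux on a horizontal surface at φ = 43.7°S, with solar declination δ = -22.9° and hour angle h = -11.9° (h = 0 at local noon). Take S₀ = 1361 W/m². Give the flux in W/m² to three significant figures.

cos θ_z = sin φ sin δ + cos φ cos δ cos h = 0.268839 + 0.651674 = 0.920513.
Flux = S₀ · cos θ_z = 1361 × 0.920513 = 1253 W/m².

1.25e+03 W/m²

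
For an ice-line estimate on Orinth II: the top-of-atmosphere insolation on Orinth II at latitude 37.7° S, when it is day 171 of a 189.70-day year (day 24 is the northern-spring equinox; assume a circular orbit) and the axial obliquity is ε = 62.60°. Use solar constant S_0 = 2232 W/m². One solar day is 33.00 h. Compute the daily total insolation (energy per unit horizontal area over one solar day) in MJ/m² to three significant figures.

Solar longitude: L_s = 360° × (171 − 24)/189.70 = 278.967°.
sin δ = sin 62.60° × sin 278.967° = -0.87697, so δ = -61.278°.
cos h₀ = −tan(-37.7°) tan(-61.278°) = -1.4104 ≤ −1 ⇒ polar day, h₀ = π.
Bracket: h₀ sin ϕ sin δ + cos ϕ cos δ sin h₀ = 3.1416×-0.61153×-0.87697 + 0.79122×0.48055×0.00000 = 1.684820 + 0.000000 = 1.684820.
Q̄ = (S_0/π) × [bracket] = (2232/π) × 1.684820 = 1197.0 W/m².
Daily total = Q̄ × 33.00 h × 3600 s/h = 1197.0 × 33.00 × 3600 / 10⁶ = 142.2 MJ/m².

142 MJ/m²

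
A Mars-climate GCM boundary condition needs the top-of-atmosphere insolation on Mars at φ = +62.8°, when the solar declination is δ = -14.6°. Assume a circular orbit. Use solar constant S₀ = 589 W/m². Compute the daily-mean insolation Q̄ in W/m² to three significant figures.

cos H₀ = −tan(+62.8°) tan(-14.600°) = 0.5068, H₀ = 1.0393 rad.
Bracket: H₀ sin φ sin δ + cos φ cos δ sin H₀ = 1.0393×0.88942×-0.25207 + 0.45710×0.96771×0.86204 = -0.233007 + 0.381315 = 0.148308.
Q̄ = (S₀/π) × [bracket] = (589/π) × 0.148308 = 27.81 W/m².

Q̄ ≈ 27.8 W/m²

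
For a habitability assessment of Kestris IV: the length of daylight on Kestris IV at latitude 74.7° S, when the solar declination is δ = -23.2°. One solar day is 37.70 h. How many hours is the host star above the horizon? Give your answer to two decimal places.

Sunrise equation: cos H₀ = −tan φ · tan δ = -1.5667 ≤ −1, so the host star never sets (polar day) and H₀ = π.
Daylight = 2H₀/(2π) × 37.70 h = (3.1416/π) × 37.70 = 37.70 h.

37.70 h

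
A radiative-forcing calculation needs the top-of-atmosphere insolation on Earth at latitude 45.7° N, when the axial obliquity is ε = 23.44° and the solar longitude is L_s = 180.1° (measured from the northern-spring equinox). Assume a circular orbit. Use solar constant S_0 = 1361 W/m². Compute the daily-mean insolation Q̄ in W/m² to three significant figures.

Q̄ ≈ 302 W/m²

Solar declination: sin δ = sin ε · sin L_s = sin 23.44° × sin 180.1° = -0.00069, so δ = -0.040°.
cos h₀ = −tan(+45.7°) tan(-0.040°) = 0.0007, h₀ = 1.5701 rad.
Bracket: h₀ sin ϕ sin δ + cos ϕ cos δ sin h₀ = 1.5701×0.71569×-0.00069 + 0.69842×1.00000×1.00000 = -0.000775 + 0.698420 = 0.697645.
Q̄ = (S_0/π) × [bracket] = (1361/π) × 0.697645 = 302.2 W/m².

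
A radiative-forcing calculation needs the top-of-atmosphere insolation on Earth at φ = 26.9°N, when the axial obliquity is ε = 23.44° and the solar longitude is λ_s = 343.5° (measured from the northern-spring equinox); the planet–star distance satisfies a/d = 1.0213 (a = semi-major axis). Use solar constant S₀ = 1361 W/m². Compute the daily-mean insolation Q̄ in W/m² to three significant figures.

Solar declination: sin δ = sin ε · sin λ_s = sin 23.44° × sin 343.5° = -0.11298, so δ = -6.487°.
cos H₀ = −tan(+26.9°) tan(-6.487°) = 0.0577, H₀ = 1.5131 rad.
Bracket: H₀ sin φ sin δ + cos φ cos δ sin H₀ = 1.5131×0.45243×-0.11298 + 0.89180×0.99360×0.99833 = -0.077343 + 0.884613 = 0.807270.
Inverse-square distance factor (a/d)² = 1.0213² = 1.043054.
Q̄ = (S₀/π) × 1.043054 × [bracket] = (1361/π) × 1.043054 × 0.807270 = 364.8 W/m².

Q̄ ≈ 365 W/m²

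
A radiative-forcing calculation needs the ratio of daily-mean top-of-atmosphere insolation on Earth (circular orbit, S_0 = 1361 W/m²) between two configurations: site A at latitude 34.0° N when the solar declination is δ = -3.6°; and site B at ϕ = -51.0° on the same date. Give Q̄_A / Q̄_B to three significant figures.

Q̄_A / Q̄_B ≈ 1.09

— Configuration A (ϕ=+34.0°):
cos h₀ = −tan(+34.0°) tan(-3.600°) = 0.0424, h₀ = 1.5283 rad.
Bracket: h₀ sin ϕ sin δ + cos ϕ cos δ sin h₀ = 1.5283×0.55919×-0.06279 + 0.82904×0.99803×0.99910 = -0.053661 + 0.826662 = 0.773001.
Q̄ = (S_0/π) × [bracket] = (1361/π) × 0.773001 = 334.88 W/m².
— Configuration B (ϕ=-51.0°):
cos h₀ = −tan(-51.0°) tan(-3.600°) = -0.0777, h₀ = 1.6486 rad.
Bracket: h₀ sin ϕ sin δ + cos ϕ cos δ sin h₀ = 1.6486×-0.77715×-0.06279 + 0.62932×0.99803×0.99698 = 0.080447 + 0.626183 = 0.706630.
Q̄ = (S_0/π) × [bracket] = (1361/π) × 0.706630 = 306.13 W/m².
Ratio Q̄_A / Q̄_B = 334.88 / 306.13 = 1.094.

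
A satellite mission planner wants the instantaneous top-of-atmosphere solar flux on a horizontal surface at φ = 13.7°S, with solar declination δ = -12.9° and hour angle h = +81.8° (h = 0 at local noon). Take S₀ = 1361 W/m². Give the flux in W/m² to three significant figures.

256 W/m²

cos θ_z = sin φ sin δ + cos φ cos δ cos h = 0.052874 + 0.135074 = 0.187948.
Flux = S₀ · cos θ_z = 1361 × 0.187948 = 255.8 W/m².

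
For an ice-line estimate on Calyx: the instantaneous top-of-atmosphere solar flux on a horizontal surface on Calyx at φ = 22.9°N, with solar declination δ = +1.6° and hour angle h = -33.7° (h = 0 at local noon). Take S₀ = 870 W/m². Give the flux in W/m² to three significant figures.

cos θ_z = sin φ sin δ + cos φ cos δ cos h = 0.010865 + 0.766085 = 0.776950.
Flux = S₀ · cos θ_z = 870 × 0.776950 = 675.9 W/m².

676 W/m²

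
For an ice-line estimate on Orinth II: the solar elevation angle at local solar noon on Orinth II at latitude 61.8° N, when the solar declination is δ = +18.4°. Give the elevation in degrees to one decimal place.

46.6°

At local noon the hour angle is zero, so the zenith angle equals |φ − δ| = |+61.8° − (+18.400°)| = 43.400°.
Elevation = 90° − 43.400° = 46.6°.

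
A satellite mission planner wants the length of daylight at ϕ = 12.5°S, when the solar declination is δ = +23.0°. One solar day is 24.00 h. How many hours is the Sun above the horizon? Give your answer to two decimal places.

cos h₀ = −tan ϕ · tan δ = −tan(-12.5°) × tan(+23.000°) = 0.0941, so h₀ = 1.4766 rad = 84.60°.
Daylight = 2h₀/(2π) × 24.00 h = (1.4766/π) × 24.00 = 11.28 h.

11.28 h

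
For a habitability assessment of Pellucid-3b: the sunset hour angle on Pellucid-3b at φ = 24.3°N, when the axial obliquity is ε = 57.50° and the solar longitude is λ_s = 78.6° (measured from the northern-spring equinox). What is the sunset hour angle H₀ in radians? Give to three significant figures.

Solar declination: sin δ = sin ε · sin λ_s = sin 57.50° × sin 78.6° = 0.82675, so δ = +55.767°.
cos H₀ = −tan φ · tan δ = −tan(+24.3°) × tan(+55.767°) = -0.6636, so H₀ = 2.2964 rad = 131.57°.

H₀ = 2.30 rad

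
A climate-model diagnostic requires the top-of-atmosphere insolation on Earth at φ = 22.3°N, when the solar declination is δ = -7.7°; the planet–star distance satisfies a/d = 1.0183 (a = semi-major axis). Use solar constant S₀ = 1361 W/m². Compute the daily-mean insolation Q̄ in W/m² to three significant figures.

Q̄ ≈ 377 W/m²

cos H₀ = −tan(+22.3°) tan(-7.700°) = 0.0555, H₀ = 1.5153 rad.
Bracket: H₀ sin φ sin δ + cos φ cos δ sin H₀ = 1.5153×0.37946×-0.13399 + 0.92521×0.99098×0.99846 = -0.077044 + 0.915453 = 0.838409.
Inverse-square distance factor (a/d)² = 1.0183² = 1.036935.
Q̄ = (S₀/π) × 1.036935 × [bracket] = (1361/π) × 1.036935 × 0.838409 = 376.6 W/m².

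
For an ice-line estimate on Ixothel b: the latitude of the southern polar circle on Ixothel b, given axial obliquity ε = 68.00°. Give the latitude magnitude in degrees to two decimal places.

22.00°

The polar circle is the lowest latitude that experiences at least one full rotation of continuous darkness at the northern-summer solstice; it lies at |ϕ| = 90° − ε = 90° − 68.00° = 22.00°.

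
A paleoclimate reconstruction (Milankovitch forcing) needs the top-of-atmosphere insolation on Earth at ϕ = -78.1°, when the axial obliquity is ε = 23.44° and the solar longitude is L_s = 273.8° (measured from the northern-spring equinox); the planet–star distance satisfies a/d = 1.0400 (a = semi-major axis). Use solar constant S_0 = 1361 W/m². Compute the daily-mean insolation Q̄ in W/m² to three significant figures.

Solar declination: sin δ = sin ε · sin L_s = sin 23.44° × sin 273.8° = -0.39691, so δ = -23.385°.
cos h₀ = −tan(-78.1°) tan(-23.385°) = -2.0521 ≤ −1 ⇒ polar day, h₀ = π.
Bracket: h₀ sin ϕ sin δ + cos ϕ cos δ sin h₀ = 3.1416×-0.97851×-0.39691 + 0.20620×0.91786×0.00000 = 1.220136 + 0.000000 = 1.220136.
Inverse-square distance factor (a/d)² = 1.0400² = 1.081600.
Q̄ = (S_0/π) × 1.081600 × [bracket] = (1361/π) × 1.081600 × 1.220136 = 571.7 W/m².

Q̄ ≈ 572 W/m²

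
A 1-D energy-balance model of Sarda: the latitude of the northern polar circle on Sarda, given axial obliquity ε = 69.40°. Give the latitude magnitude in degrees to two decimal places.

20.60°

The polar circle is the lowest latitude that experiences at least one full rotation of continuous daylight at the northern-summer solstice; it lies at |ϕ| = 90° − ε = 90° − 69.40° = 20.60°.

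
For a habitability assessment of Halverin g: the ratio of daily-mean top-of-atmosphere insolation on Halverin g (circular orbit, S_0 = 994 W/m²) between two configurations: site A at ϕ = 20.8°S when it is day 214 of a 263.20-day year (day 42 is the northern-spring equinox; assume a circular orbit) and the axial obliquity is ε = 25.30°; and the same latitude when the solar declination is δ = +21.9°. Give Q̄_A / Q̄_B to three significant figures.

— Configuration A (ϕ=-20.8°):
Solar longitude: L_s = 360° × (214 − 42)/263.20 = 235.258°.
sin δ = sin 25.30° × sin 235.258° = -0.35117, so δ = -20.559°.
cos h₀ = −tan(-20.8°) tan(-20.559°) = -0.1425, h₀ = 1.7138 rad.
Bracket: h₀ sin ϕ sin δ + cos ϕ cos δ sin h₀ = 1.7138×-0.35511×-0.35117 + 0.93483×0.93631×0.98980 = 0.213718 + 0.866363 = 1.080081.
Q̄ = (S_0/π) × [bracket] = (994/π) × 1.080081 = 341.74 W/m².
— Configuration B (ϕ=-20.8°):
cos h₀ = −tan(-20.8°) tan(+21.900°) = 0.1527, h₀ = 1.4175 rad.
Bracket: h₀ sin ϕ sin δ + cos ϕ cos δ sin h₀ = 1.4175×-0.35511×0.37299 + 0.93483×0.92784×0.98827 = -0.187751 + 0.857198 = 0.669447.
Q̄ = (S_0/π) × [bracket] = (994/π) × 0.669447 = 211.81 W/m².
Ratio Q̄_A / Q̄_B = 341.74 / 211.81 = 1.613.

Q̄_A / Q̄_B ≈ 1.61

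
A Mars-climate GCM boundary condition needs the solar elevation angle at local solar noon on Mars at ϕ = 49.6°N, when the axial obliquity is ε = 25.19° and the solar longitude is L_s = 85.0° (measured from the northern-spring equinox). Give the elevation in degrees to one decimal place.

65.5°

Solar declination: sin δ = sin ε · sin L_s = sin 25.19° × sin 85.0° = 0.42400, so δ = +25.087°.
At local noon the hour angle is zero, so the zenith angle equals |ϕ − δ| = |+49.6° − (+25.087°)| = 24.513°.
Elevation = 90° − 24.513° = 65.5°.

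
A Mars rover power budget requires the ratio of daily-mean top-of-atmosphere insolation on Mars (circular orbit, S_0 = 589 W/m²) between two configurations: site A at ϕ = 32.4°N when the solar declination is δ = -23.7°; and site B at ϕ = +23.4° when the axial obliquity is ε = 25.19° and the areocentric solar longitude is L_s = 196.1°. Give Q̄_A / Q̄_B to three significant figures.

Q̄_A / Q̄_B ≈ 0.554

— Configuration A (ϕ=+32.4°):
cos h₀ = −tan(+32.4°) tan(-23.700°) = 0.2786, h₀ = 1.2885 rad.
Bracket: h₀ sin ϕ sin δ + cos ϕ cos δ sin h₀ = 1.2885×0.53583×-0.40195 + 0.84433×0.91566×0.96041 = -0.277513 + 0.742511 = 0.464998.
Q̄ = (S_0/π) × [bracket] = (589/π) × 0.464998 = 87.180 W/m².
— Configuration B (ϕ=+23.4°):
sin δ = sin 25.19° × sin 196.1° = -0.11803, so δ = -6.778°.
cos h₀ = −tan(+23.4°) tan(-6.778°) = 0.0514, h₀ = 1.5193 rad.
Bracket: h₀ sin ϕ sin δ + cos ϕ cos δ sin h₀ = 1.5193×0.39715×-0.11803 + 0.91775×0.99301×0.99868 = -0.071218 + 0.910132 = 0.838914.
Q̄ = (S_0/π) × [bracket] = (589/π) × 0.838914 = 157.28 W/m².
Ratio Q̄_A / Q̄_B = 87.180 / 157.28 = 0.5543.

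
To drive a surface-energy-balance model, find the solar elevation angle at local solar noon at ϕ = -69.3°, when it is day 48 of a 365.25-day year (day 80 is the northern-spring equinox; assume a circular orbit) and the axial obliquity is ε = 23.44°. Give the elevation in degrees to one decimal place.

Solar longitude: L_s = 360° × (48 − 80)/365.25 = -31.540°, i.e. -31.540° + 360° = 328.460°.
sin δ = sin 23.44° × sin 328.460° = -0.20808, so δ = -12.010°.
At local noon the hour angle is zero, so the zenith angle equals |ϕ − δ| = |-69.3° − (-12.010°)| = 57.290°.
Elevation = 90° − 57.290° = 32.7°.

32.7°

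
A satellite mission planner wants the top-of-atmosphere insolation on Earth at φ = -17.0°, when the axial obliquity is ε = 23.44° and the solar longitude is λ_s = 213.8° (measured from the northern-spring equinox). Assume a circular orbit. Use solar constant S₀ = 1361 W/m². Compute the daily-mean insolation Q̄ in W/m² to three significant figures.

Q̄ ≈ 449 W/m²

Solar declination: sin δ = sin ε · sin λ_s = sin 23.44° × sin 213.8° = -0.22129, so δ = -12.785°.
cos H₀ = −tan(-17.0°) tan(-12.785°) = -0.0694, H₀ = 1.6402 rad.
Bracket: H₀ sin φ sin δ + cos φ cos δ sin H₀ = 1.6402×-0.29237×-0.22129 + 0.95630×0.97521×0.99759 = 0.106119 + 0.930346 = 1.036465.
Q̄ = (S₀/π) × [bracket] = (1361/π) × 1.036465 = 449.0 W/m².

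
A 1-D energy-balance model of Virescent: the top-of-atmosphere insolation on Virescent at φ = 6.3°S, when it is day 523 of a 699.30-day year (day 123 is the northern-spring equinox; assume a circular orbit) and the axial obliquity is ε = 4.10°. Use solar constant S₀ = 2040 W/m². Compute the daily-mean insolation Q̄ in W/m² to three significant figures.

Q̄ ≈ 649 W/m²

Solar longitude: λ_s = 360° × (523 − 123)/699.30 = 205.920°.
sin δ = sin 4.10° × sin 205.920° = -0.03125, so δ = -1.791°.
cos H₀ = −tan(-6.3°) tan(-1.791°) = -0.0035, H₀ = 1.5742 rad.
Bracket: H₀ sin φ sin δ + cos φ cos δ sin H₀ = 1.5742×-0.10973×-0.03125 + 0.99396×0.99951×0.99999 = 0.005398 + 0.993463 = 0.998861.
Q̄ = (S₀/π) × [bracket] = (2040/π) × 0.998861 = 648.6 W/m².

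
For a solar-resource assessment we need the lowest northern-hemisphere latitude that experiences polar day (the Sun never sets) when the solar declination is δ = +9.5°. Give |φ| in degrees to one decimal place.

|φ| = 80.5°

Polar day requires cos H₀ = −tan φ tan δ ≤ −1, i.e. tan φ tan δ ≥ 1.
The boundary is |tan φ| · |tan δ| = 1, so |φ| = 90° − |δ| = 90° − 9.5° = 80.5° in the northern hemisphere.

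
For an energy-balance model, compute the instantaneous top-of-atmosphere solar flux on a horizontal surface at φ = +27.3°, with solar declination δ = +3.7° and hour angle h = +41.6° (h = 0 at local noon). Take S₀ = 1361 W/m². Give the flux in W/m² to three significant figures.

cos θ_z = sin φ sin δ + cos φ cos δ cos h = 0.029598 + 0.663121 = 0.692719.
Flux = S₀ · cos θ_z = 1361 × 0.692719 = 942.8 W/m².

943 W/m²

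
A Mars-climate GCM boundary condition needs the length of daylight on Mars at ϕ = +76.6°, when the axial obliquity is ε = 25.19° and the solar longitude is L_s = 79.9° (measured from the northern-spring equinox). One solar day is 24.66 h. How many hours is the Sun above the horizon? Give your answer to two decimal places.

24.66 h

Solar declination: sin δ = sin ε · sin L_s = sin 25.19° × sin 79.9° = 0.41903, so δ = +24.773°.
Sunrise equation: cos h₀ = −tan ϕ · tan δ = -1.9372 ≤ −1, so the Sun never sets (polar day) and h₀ = π.
Daylight = 2h₀/(2π) × 24.66 h = (3.1416/π) × 24.66 = 24.66 h.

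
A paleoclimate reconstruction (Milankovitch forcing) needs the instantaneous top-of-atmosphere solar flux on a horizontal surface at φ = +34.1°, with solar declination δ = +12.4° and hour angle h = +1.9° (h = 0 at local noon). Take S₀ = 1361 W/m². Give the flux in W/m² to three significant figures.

1.26e+03 W/m²

cos θ_z = sin φ sin δ + cos φ cos δ cos h = 0.120389 + 0.808299 = 0.928688.
Flux = S₀ · cos θ_z = 1361 × 0.928688 = 1264 W/m².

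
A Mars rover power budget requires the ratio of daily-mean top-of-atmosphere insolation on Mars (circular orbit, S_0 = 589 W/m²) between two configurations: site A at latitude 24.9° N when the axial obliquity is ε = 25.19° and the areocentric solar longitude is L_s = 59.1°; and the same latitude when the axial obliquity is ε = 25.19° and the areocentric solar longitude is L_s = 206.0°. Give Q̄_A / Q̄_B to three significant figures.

Q̄_A / Q̄_B ≈ 1.43

— Configuration A (ϕ=+24.9°):
sin δ = sin 25.19° × sin 59.1° = 0.36521, so δ = +21.421°.
cos h₀ = −tan(+24.9°) tan(+21.421°) = -0.1821, h₀ = 1.7539 rad.
Bracket: h₀ sin ϕ sin δ + cos ϕ cos δ sin h₀ = 1.7539×0.42104×0.36521 + 0.90704×0.93092×0.98328 = 0.269694 + 0.830264 = 1.099958.
Q̄ = (S_0/π) × [bracket] = (589/π) × 1.099958 = 206.23 W/m².
— Configuration B (ϕ=+24.9°):
sin δ = sin 25.19° × sin 206.0° = -0.18658, so δ = -10.753°.
cos h₀ = −tan(+24.9°) tan(-10.753°) = 0.0882, h₀ = 1.4825 rad.
Bracket: h₀ sin ϕ sin δ + cos ϕ cos δ sin h₀ = 1.4825×0.42104×-0.18658 + 0.90704×0.98244×0.99611 = -0.116462 + 0.887646 = 0.771184.
Q̄ = (S_0/π) × [bracket] = (589/π) × 0.771184 = 144.59 W/m².
Ratio Q̄_A / Q̄_B = 206.23 / 144.59 = 1.426.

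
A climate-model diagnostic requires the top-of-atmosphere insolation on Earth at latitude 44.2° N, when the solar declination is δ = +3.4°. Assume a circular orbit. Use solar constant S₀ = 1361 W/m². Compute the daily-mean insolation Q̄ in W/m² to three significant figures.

cos H₀ = −tan(+44.2°) tan(+3.400°) = -0.0578, H₀ = 1.6286 rad.
Bracket: H₀ sin φ sin δ + cos φ cos δ sin H₀ = 1.6286×0.69717×0.05931 + 0.71691×0.99824×0.99833 = 0.067341 + 0.714453 = 0.781794.
Q̄ = (S₀/π) × [bracket] = (1361/π) × 0.781794 = 338.7 W/m².

Q̄ ≈ 339 W/m²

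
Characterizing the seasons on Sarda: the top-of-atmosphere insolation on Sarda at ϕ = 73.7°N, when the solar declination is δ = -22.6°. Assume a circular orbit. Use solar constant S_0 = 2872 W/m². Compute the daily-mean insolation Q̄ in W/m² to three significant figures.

cos h₀ = −tan(+73.7°) tan(-22.600°) = 1.4235 ≥ 1 ⇒ polar night, h₀ = 0 and Q̄ = 0.

Q̄ ≈ 0.00 W/m²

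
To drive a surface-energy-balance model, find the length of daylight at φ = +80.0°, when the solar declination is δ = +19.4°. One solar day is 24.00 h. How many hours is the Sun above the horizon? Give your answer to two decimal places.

24.00 h

Sunrise equation: cos H₀ = −tan φ · tan δ = -1.9972 ≤ −1, so the Sun never sets (polar day) and H₀ = π.
Daylight = 2H₀/(2π) × 24.00 h = (3.1416/π) × 24.00 = 24.00 h.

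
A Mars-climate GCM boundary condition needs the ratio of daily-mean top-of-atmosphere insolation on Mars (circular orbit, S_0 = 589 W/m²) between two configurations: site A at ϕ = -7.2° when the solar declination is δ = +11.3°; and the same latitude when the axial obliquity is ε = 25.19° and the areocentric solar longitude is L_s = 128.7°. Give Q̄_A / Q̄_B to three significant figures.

Q̄_A / Q̄_B ≈ 1.07

— Configuration A (ϕ=-7.2°):
cos h₀ = −tan(-7.2°) tan(+11.300°) = 0.0252, h₀ = 1.5456 rad.
Bracket: h₀ sin ϕ sin δ + cos ϕ cos δ sin h₀ = 1.5456×-0.12533×0.19595 + 0.99211×0.98061×0.99968 = -0.037957 + 0.972562 = 0.934605.
Q̄ = (S_0/π) × [bracket] = (589/π) × 0.934605 = 175.22 W/m².
— Configuration B (ϕ=-7.2°):
sin δ = sin 25.19° × sin 128.7° = 0.33217, so δ = +19.400°.
cos h₀ = −tan(-7.2°) tan(+19.400°) = 0.0445, h₀ = 1.5263 rad.
Bracket: h₀ sin ϕ sin δ + cos ϕ cos δ sin h₀ = 1.5263×-0.12533×0.33217 + 0.99211×0.94322×0.99901 = -0.063541 + 0.934852 = 0.871311.
Q̄ = (S_0/π) × [bracket] = (589/π) × 0.871311 = 163.36 W/m².
Ratio Q̄_A / Q̄_B = 175.22 / 163.36 = 1.073.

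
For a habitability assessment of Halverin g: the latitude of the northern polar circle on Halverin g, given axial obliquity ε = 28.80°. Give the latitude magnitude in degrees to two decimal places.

The polar circle is the lowest latitude that experiences at least one full rotation of continuous daylight at the northern-summer solstice; it lies at |φ| = 90° − ε = 90° − 28.80° = 61.20°.

61.20°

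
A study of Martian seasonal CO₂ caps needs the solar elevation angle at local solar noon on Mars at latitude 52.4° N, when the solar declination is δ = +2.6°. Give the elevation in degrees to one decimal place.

At local noon the hour angle is zero, so the zenith angle equals |ϕ − δ| = |+52.4° − (+2.600°)| = 49.800°.
Elevation = 90° − 49.800° = 40.2°.

40.2°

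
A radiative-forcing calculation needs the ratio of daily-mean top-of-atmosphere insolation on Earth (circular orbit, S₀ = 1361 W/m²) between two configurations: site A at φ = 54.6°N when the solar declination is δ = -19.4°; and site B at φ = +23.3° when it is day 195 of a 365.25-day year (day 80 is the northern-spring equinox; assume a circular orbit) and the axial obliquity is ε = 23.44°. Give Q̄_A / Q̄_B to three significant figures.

— Configuration A (φ=+54.6°):
cos H₀ = −tan(+54.6°) tan(-19.400°) = 0.4955, H₀ = 1.0524 rad.
Bracket: H₀ sin φ sin δ + cos φ cos δ sin H₀ = 1.0524×0.81513×-0.33216 + 0.57928×0.94322×0.86859 = -0.284941 + 0.474588 = 0.189647.
Q̄ = (S₀/π) × [bracket] = (1361/π) × 0.189647 = 82.159 W/m².
— Configuration B (φ=+23.3°):
Solar longitude: λ_s = 360° × (195 − 80)/365.25 = 113.347°.
sin δ = sin 23.44° × sin 113.347° = 0.36522, so δ = +21.421°.
cos H₀ = −tan(+23.3°) tan(+21.421°) = -0.1690, H₀ = 1.7406 rad.
Bracket: H₀ sin φ sin δ + cos φ cos δ sin H₀ = 1.7406×0.39555×0.36522 + 0.91845×0.93092×0.98562 = 0.251452 + 0.842709 = 1.094161.
Q̄ = (S₀/π) × [bracket] = (1361/π) × 1.094161 = 474.01 W/m².
Ratio Q̄_A / Q̄_B = 82.159 / 474.01 = 0.1733.

Q̄_A / Q̄_B ≈ 0.173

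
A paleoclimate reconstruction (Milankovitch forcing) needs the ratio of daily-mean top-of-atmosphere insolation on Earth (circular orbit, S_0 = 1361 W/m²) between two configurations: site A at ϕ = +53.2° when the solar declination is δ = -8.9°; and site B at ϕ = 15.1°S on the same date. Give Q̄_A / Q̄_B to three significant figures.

— Configuration A (ϕ=+53.2°):
cos h₀ = −tan(+53.2°) tan(-8.900°) = 0.2093, h₀ = 1.3599 rad.
Bracket: h₀ sin ϕ sin δ + cos ϕ cos δ sin h₀ = 1.3599×0.80073×-0.15471 + 0.59902×0.98796×0.97785 = -0.168466 + 0.578699 = 0.410233.
Q̄ = (S_0/π) × [bracket] = (1361/π) × 0.410233 = 177.72 W/m².
— Configuration B (ϕ=-15.1°):
cos h₀ = −tan(-15.1°) tan(-8.900°) = -0.0423, h₀ = 1.6131 rad.
Bracket: h₀ sin ϕ sin δ + cos ϕ cos δ sin h₀ = 1.6131×-0.26050×-0.15471 + 0.96547×0.98796×0.99911 = 0.065011 + 0.952997 = 1.018008.
Q̄ = (S_0/π) × [bracket] = (1361/π) × 1.018008 = 441.02 W/m².
Ratio Q̄_A / Q̄_B = 177.72 / 441.02 = 0.4030.

Q̄_A / Q̄_B ≈ 0.403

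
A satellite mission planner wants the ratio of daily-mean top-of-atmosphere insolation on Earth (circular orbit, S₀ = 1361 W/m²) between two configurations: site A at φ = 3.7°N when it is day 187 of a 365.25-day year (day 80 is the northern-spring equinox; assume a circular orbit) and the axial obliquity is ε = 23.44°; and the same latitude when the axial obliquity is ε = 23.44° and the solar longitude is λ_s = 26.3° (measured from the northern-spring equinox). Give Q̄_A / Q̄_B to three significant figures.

— Configuration A (φ=+3.7°):
Solar longitude: λ_s = 360° × (187 − 80)/365.25 = 105.462°.
sin δ = sin 23.44° × sin 105.462° = 0.38339, so δ = +22.544°.
cos H₀ = −tan(+3.7°) tan(+22.544°) = -0.0268, H₀ = 1.5976 rad.
Bracket: H₀ sin φ sin δ + cos φ cos δ sin H₀ = 1.5976×0.06453×0.38339 + 0.99792×0.92359×0.99964 = 0.039525 + 0.921337 = 0.960862.
Q̄ = (S₀/π) × [bracket] = (1361/π) × 0.960862 = 416.26 W/m².
— Configuration B (φ=+3.7°):
Solar declination: sin δ = sin ε · sin λ_s = sin 23.44° × sin 26.3° = 0.17625, so δ = +10.151°.
cos H₀ = −tan(+3.7°) tan(+10.151°) = -0.0116, H₀ = 1.5824 rad.
Bracket: H₀ sin φ sin δ + cos φ cos δ sin H₀ = 1.5824×0.06453×0.17625 + 0.99792×0.98435×0.99993 = 0.017997 + 0.982234 = 1.000231.
Q̄ = (S₀/π) × [bracket] = (1361/π) × 1.000231 = 433.32 W/m².
Ratio Q̄_A / Q̄_B = 416.26 / 433.32 = 0.9606.

Q̄_A / Q̄_B ≈ 0.961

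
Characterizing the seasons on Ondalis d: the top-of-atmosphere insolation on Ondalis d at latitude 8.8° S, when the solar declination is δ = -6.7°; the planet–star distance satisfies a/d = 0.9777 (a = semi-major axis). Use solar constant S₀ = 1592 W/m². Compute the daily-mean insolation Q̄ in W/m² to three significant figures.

Q̄ ≈ 489 W/m²

cos H₀ = −tan(-8.8°) tan(-6.700°) = -0.0182, H₀ = 1.5890 rad.
Bracket: H₀ sin φ sin δ + cos φ cos δ sin H₀ = 1.5890×-0.15299×-0.11667 + 0.98823×0.99317×0.99983 = 0.028363 + 0.981314 = 1.009677.
Inverse-square distance factor (a/d)² = 0.9777² = 0.955897.
Q̄ = (S₀/π) × 0.955897 × [bracket] = (1592/π) × 0.955897 × 1.009677 = 489.1 W/m².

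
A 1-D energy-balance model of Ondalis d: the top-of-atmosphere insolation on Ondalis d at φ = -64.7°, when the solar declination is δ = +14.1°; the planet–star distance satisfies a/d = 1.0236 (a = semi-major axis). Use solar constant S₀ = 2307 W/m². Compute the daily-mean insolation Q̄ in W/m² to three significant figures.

Q̄ ≈ 98.9 W/m²

cos H₀ = −tan(-64.7°) tan(+14.100°) = 0.5314, H₀ = 1.0106 rad.
Bracket: H₀ sin φ sin δ + cos φ cos δ sin H₀ = 1.0106×-0.90408×0.24362 + 0.42736×0.96987×0.84713 = -0.222587 + 0.351122 = 0.128535.
Inverse-square distance factor (a/d)² = 1.0236² = 1.047757.
Q̄ = (S₀/π) × 1.047757 × [bracket] = (2307/π) × 1.047757 × 0.128535 = 98.90 W/m².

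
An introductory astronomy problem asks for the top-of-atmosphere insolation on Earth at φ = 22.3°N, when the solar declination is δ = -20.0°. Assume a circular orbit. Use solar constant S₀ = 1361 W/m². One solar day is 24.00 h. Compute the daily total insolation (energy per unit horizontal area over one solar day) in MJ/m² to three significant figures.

25.3 MJ/m²

cos H₀ = −tan(+22.3°) tan(-20.000°) = 0.1493, H₀ = 1.4210 rad.
Bracket: H₀ sin φ sin δ + cos φ cos δ sin H₀ = 1.4210×0.37946×-0.34202 + 0.92521×0.93969×0.98880 = -0.184422 + 0.859673 = 0.675251.
Q̄ = (S₀/π) × [bracket] = (1361/π) × 0.675251 = 292.53 W/m².
Daily total = Q̄ × 24.00 h × 3600 s/h = 292.53 × 24.00 × 3600 / 10⁶ = 25.27 MJ/m².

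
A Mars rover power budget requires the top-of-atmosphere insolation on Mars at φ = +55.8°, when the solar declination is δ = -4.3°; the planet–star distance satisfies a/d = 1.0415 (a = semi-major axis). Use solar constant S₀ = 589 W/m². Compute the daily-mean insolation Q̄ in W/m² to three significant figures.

cos H₀ = −tan(+55.8°) tan(-4.300°) = 0.1106, H₀ = 1.4599 rad.
Bracket: H₀ sin φ sin δ + cos φ cos δ sin H₀ = 1.4599×0.82708×-0.07498 + 0.56208×0.99719×0.99386 = -0.090535 + 0.557059 = 0.466524.
Inverse-square distance factor (a/d)² = 1.0415² = 1.084722.
Q̄ = (S₀/π) × 1.084722 × [bracket] = (589/π) × 1.084722 × 0.466524 = 94.88 W/m².

Q̄ ≈ 94.9 W/m²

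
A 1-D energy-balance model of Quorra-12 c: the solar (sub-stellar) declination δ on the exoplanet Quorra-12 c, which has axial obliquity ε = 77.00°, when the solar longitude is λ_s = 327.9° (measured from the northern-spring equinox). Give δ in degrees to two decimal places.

δ = -31.18°

sin δ = sin ε · sin λ_s = sin 77.00° × sin 327.9° = -0.517779.
δ = arcsin(-0.517779) = -31.18°.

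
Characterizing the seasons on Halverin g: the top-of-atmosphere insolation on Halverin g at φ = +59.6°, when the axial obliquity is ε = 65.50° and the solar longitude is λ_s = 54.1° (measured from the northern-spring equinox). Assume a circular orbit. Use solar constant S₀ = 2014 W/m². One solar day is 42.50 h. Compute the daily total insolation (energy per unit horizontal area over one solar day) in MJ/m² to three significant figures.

196 MJ/m²

Solar declination: sin δ = sin ε · sin λ_s = sin 65.50° × sin 54.1° = 0.73711, so δ = +47.486°.
cos H₀ = −tan(+59.6°) tan(+47.486°) = -1.8591 ≤ −1 ⇒ polar day, H₀ = π.
Bracket: H₀ sin φ sin δ + cos φ cos δ sin H₀ = 3.1416×0.86251×0.73711 + 0.50603×0.67578×0.00000 = 1.997319 + 0.000000 = 1.997319.
Q̄ = (S₀/π) × [bracket] = (2014/π) × 1.997319 = 1280.4 W/m².
Daily total = Q̄ × 42.50 h × 3600 s/h = 1280.4 × 42.50 × 3600 / 10⁶ = 195.9 MJ/m².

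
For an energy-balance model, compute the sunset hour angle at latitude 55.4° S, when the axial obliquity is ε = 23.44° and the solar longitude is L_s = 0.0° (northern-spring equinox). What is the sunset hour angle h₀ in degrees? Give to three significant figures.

Solar declination: sin δ = sin ε · sin L_s = sin 23.44° × sin 0.0° = 0.00000, so δ = +0.000°.
cos h₀ = −tan ϕ · tan δ = −tan(-55.4°) × tan(+0.000°) = 0.0000, so h₀ = 1.5708 rad = 90.00°.

h₀ = 90.0°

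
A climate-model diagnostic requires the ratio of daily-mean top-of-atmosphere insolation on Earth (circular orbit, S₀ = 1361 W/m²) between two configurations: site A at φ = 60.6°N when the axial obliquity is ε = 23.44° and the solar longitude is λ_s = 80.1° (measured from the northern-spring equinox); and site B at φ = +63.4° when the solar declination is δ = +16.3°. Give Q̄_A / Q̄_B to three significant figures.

— Configuration A (φ=+60.6°):
Solar declination: sin δ = sin ε · sin λ_s = sin 23.44° × sin 80.1° = 0.39187, so δ = +23.071°.
cos H₀ = −tan(+60.6°) tan(+23.071°) = -0.7559, H₀ = 2.4278 rad.
Bracket: H₀ sin φ sin δ + cos φ cos δ sin H₀ = 2.4278×0.87121×0.39187 + 0.49090×0.92002×0.65468 = 0.828854 + 0.295678 = 1.124532.
Q̄ = (S₀/π) × [bracket] = (1361/π) × 1.124532 = 487.17 W/m².
— Configuration B (φ=+63.4°):
cos H₀ = −tan(+63.4°) tan(+16.300°) = -0.5840, H₀ = 2.1944 rad.
Bracket: H₀ sin φ sin δ + cos φ cos δ sin H₀ = 2.1944×0.89415×0.28067 + 0.44776×0.95981×0.81179 = 0.550709 + 0.348879 = 0.899588.
Q̄ = (S₀/π) × [bracket] = (1361/π) × 0.899588 = 389.72 W/m².
Ratio Q̄_A / Q̄_B = 487.17 / 389.72 = 1.250.

Q̄_A / Q̄_B ≈ 1.25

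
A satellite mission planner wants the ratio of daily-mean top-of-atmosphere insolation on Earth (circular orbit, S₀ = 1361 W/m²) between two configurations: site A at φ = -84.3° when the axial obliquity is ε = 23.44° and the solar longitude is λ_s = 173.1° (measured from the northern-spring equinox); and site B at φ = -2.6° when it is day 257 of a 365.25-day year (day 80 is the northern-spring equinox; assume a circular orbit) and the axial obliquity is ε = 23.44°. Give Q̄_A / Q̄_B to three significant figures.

— Configuration A (φ=-84.3°):
Solar declination: sin δ = sin ε · sin λ_s = sin 23.44° × sin 173.1° = 0.04779, so δ = +2.739°.
cos H₀ = −tan(-84.3°) tan(+2.739°) = 0.4793, H₀ = 1.0709 rad.
Bracket: H₀ sin φ sin δ + cos φ cos δ sin H₀ = 1.0709×-0.99506×0.04779 + 0.09932×0.99886×0.87763 = -0.050925 + 0.087067 = 0.036142.
Q̄ = (S₀/π) × [bracket] = (1361/π) × 0.036142 = 15.657 W/m².
— Configuration B (φ=-2.6°):
Solar longitude: λ_s = 360° × (257 − 80)/365.25 = 174.456°.
sin δ = sin 23.44° × sin 174.456° = 0.03843, so δ = +2.203°.
cos H₀ = −tan(-2.6°) tan(+2.203°) = 0.0017, H₀ = 1.5690 rad.
Bracket: H₀ sin φ sin δ + cos φ cos δ sin H₀ = 1.5690×-0.04536×0.03843 + 0.99897×0.99926×1.00000 = -0.002735 + 0.998231 = 0.995496.
Q̄ = (S₀/π) × [bracket] = (1361/π) × 0.995496 = 431.27 W/m².
Ratio Q̄_A / Q̄_B = 15.657 / 431.27 = 0.03630.

Q̄_A / Q̄_B ≈ 0.0363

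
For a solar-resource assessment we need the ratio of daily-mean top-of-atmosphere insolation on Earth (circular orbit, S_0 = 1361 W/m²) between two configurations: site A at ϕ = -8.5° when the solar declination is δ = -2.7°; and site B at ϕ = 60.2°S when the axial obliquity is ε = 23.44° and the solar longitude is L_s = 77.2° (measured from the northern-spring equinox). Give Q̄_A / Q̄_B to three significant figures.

— Configuration A (ϕ=-8.5°):
cos h₀ = −tan(-8.5°) tan(-2.700°) = -0.0070, h₀ = 1.5778 rad.
Bracket: h₀ sin ϕ sin δ + cos ϕ cos δ sin h₀ = 1.5778×-0.14781×-0.04711 + 0.98902×0.99889×0.99998 = 0.010987 + 0.987902 = 0.998889.
Q̄ = (S_0/π) × [bracket] = (1361/π) × 0.998889 = 432.74 W/m².
— Configuration B (ϕ=-60.2°):
Solar declination: sin δ = sin ε · sin L_s = sin 23.44° × sin 77.2° = 0.38790, so δ = +22.824°.
cos h₀ = −tan(-60.2°) tan(+22.824°) = 0.7349, h₀ = 0.7453 rad.
Bracket: h₀ sin ϕ sin δ + cos ϕ cos δ sin h₀ = 0.7453×-0.86777×0.38790 + 0.49697×0.92170×0.67822 = -0.250874 + 0.310664 = 0.059790.
Q̄ = (S_0/π) × [bracket] = (1361/π) × 0.059790 = 25.902 W/m².
Ratio Q̄_A / Q̄_B = 432.74 / 25.902 = 16.71.

Q̄_A / Q̄_B ≈ 16.7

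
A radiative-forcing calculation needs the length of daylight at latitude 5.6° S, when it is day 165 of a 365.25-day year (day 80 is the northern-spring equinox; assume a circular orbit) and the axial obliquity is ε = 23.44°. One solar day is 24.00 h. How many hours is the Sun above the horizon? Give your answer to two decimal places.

Solar longitude: λ_s = 360° × (165 − 80)/365.25 = 83.778°.
sin δ = sin 23.44° × sin 83.778° = 0.39545, so δ = +23.294°.
cos H₀ = −tan φ · tan δ = −tan(-5.6°) × tan(+23.294°) = 0.0422, so H₀ = 1.5286 rad = 87.58°.
Daylight = 2H₀/(2π) × 24.00 h = (1.5286/π) × 24.00 = 11.68 h.

11.68 h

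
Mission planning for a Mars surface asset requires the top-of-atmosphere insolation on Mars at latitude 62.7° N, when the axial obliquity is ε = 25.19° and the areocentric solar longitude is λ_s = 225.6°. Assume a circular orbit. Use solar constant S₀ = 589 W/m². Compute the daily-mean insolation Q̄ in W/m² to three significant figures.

Q̄ ≈ 18.6 W/m²

sin δ = sin 25.19° × sin 225.6° = -0.30409, so δ = -17.704°.
cos H₀ = −tan(+62.7°) tan(-17.704°) = 0.6185, H₀ = 0.9040 rad.
Bracket: H₀ sin φ sin δ + cos φ cos δ sin H₀ = 0.9040×0.88862×-0.30409 + 0.45865×0.95264×0.78581 = -0.244279 + 0.343343 = 0.099064.
Q̄ = (S₀/π) × [bracket] = (589/π) × 0.099064 = 18.57 W/m².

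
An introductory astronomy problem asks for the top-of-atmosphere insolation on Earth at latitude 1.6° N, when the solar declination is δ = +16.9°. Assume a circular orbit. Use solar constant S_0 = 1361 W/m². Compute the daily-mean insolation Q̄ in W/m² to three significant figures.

cos h₀ = −tan(+1.6°) tan(+16.900°) = -0.0085, h₀ = 1.5793 rad.
Bracket: h₀ sin ϕ sin δ + cos ϕ cos δ sin h₀ = 1.5793×0.02792×0.29070 + 0.99961×0.95681×0.99996 = 0.012818 + 0.956399 = 0.969217.
Q̄ = (S_0/π) × [bracket] = (1361/π) × 0.969217 = 419.9 W/m².

Q̄ ≈ 420 W/m²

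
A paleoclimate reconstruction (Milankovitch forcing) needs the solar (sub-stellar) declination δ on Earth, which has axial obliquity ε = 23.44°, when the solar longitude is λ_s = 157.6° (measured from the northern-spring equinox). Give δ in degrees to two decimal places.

δ = +8.72°

sin δ = sin ε · sin λ_s = sin 23.44° × sin 157.6° = 0.151585.
δ = arcsin(0.151585) = +8.72°.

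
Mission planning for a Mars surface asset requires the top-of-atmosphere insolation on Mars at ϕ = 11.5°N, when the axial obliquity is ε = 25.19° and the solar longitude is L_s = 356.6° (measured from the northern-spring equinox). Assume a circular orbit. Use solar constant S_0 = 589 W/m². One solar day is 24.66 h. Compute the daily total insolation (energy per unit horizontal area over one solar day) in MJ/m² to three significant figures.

Solar declination: sin δ = sin ε · sin L_s = sin 25.19° × sin 356.6° = -0.02524, so δ = -1.446°.
cos h₀ = −tan(+11.5°) tan(-1.446°) = 0.0051, h₀ = 1.5657 rad.
Bracket: h₀ sin ϕ sin δ + cos ϕ cos δ sin h₀ = 1.5657×0.19937×-0.02524 + 0.97992×0.99968×0.99999 = -0.007879 + 0.979597 = 0.971718.
Q̄ = (S_0/π) × [bracket] = (589/π) × 0.971718 = 182.18 W/m².
Daily total = Q̄ × 24.66 h × 3600 s/h = 182.18 × 24.66 × 3600 / 10⁶ = 16.17 MJ/m².

16.2 MJ/m²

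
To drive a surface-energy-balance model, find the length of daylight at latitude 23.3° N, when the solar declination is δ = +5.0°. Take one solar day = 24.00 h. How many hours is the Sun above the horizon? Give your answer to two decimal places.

cos h₀ = −tan ϕ · tan δ = −tan(+23.3°) × tan(+5.000°) = -0.0377, so h₀ = 1.6085 rad = 92.16°.
Daylight = 2h₀/(2π) × 24.00 h = (1.6085/π) × 24.00 = 12.29 h.

12.29 h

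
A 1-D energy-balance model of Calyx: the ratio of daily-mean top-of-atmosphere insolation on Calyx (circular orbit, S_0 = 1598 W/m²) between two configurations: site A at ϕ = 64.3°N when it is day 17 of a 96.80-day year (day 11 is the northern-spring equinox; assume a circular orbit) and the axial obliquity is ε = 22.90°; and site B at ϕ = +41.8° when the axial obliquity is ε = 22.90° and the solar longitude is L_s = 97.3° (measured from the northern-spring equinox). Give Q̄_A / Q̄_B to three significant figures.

Q̄_A / Q̄_B ≈ 0.578

— Configuration A (ϕ=+64.3°):
Solar longitude: L_s = 360° × (17 − 11)/96.80 = 22.314°.
sin δ = sin 22.90° × sin 22.314° = 0.14774, so δ = +8.496°.
cos h₀ = −tan(+64.3°) tan(+8.496°) = -0.3104, h₀ = 1.8864 rad.
Bracket: h₀ sin ϕ sin δ + cos ϕ cos δ sin h₀ = 1.8864×0.90108×0.14774 + 0.43366×0.98903×0.95061 = 0.251128 + 0.407719 = 0.658847.
Q̄ = (S_0/π) × [bracket] = (1598/π) × 0.658847 = 335.13 W/m².
— Configuration B (ϕ=+41.8°):
Solar declination: sin δ = sin ε · sin L_s = sin 22.90° × sin 97.3° = 0.38597, so δ = +22.704°.
cos h₀ = −tan(+41.8°) tan(+22.704°) = -0.3741, h₀ = 1.9542 rad.
Bracket: h₀ sin ϕ sin δ + cos ϕ cos δ sin h₀ = 1.9542×0.66653×0.38597 + 0.74548×0.92251×0.92739 = 0.502739 + 0.637778 = 1.140517.
Q̄ = (S_0/π) × [bracket] = (1598/π) × 1.140517 = 580.13 W/m².
Ratio Q̄_A / Q̄_B = 335.13 / 580.13 = 0.5777.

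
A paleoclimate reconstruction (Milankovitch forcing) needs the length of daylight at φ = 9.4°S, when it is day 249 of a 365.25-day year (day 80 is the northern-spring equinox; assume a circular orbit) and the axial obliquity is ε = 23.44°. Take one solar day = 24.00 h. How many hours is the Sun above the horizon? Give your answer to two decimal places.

Solar longitude: λ_s = 360° × (249 − 80)/365.25 = 166.571°.
sin δ = sin 23.44° × sin 166.571° = 0.09238, so δ = +5.301°.
cos H₀ = −tan φ · tan δ = −tan(-9.4°) × tan(+5.301°) = 0.0154, so H₀ = 1.5554 rad = 89.12°.
Daylight = 2H₀/(2π) × 24.00 h = (1.5554/π) × 24.00 = 11.88 h.

11.88 h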